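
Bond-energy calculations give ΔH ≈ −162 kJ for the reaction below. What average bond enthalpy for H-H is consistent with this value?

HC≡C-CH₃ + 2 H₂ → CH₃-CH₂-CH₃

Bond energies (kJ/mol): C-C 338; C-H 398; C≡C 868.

Let D be the H-H bond energy.
Σ(broken) = 1×868 + 1×338 + 4×398 + 2×D = 2798 + 2D
Σ(formed) = 2×338 + 8×398 = 3860
ΔH = Σ(broken) − Σ(formed) = (2798 + 2D) − (3860) = −1062 + 2D
Setting this equal to −162 kJ gives 2D = 900, so D = 450 kJ/mol.

D(H-H) ≈ 450 kJ/mol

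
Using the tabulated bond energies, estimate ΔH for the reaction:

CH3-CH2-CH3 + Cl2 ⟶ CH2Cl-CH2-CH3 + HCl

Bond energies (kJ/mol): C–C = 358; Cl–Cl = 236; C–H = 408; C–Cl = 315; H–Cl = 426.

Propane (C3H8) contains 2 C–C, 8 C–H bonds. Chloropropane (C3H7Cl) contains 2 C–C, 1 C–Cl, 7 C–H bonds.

Bonds broken (reactants):
  C–C: 2 × 358 = 716
  C–H: 8 × 408 = 3264
  Cl–Cl: 1 × 236 = 236
  Σ(broken) = 4216 kJ
Bonds formed (products):
  C–C: 2 × 358 = 716
  C–Cl: 1 × 315 = 315
  C–H: 7 × 408 = 2856
  H–Cl: 1 × 426 = 426
  Σ(formed) = 4313 kJ
ΔH = Σ(broken) − Σ(formed) = 4216 − 4313 = −97 kJ

ΔH ≈ −97 kJ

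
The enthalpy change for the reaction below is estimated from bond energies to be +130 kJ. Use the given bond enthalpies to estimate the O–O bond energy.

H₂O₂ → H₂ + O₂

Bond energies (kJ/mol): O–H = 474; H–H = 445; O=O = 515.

Let D be the O–O bond energy.
Σ(broken) = 2×474 + 1×D = 948 + D
Σ(formed) = 1×445 + 1×515 = 960
ΔH = Σ(broken) − Σ(formed) = (948 + D) − (960) = −12 + D
Setting this equal to +130 kJ gives D = 142 kJ/mol.

D(O–O) ≈ 142 kJ/mol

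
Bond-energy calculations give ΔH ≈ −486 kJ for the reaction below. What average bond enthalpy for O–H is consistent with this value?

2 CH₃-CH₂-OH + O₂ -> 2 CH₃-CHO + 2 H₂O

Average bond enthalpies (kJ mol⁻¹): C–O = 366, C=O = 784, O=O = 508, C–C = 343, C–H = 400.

Let D be the O–H bond energy.
Σ(broken) = 2×343 + 10×400 + 2×366 + 2×D + 1×508 = 5926 + 2D
Σ(formed) = 2×343 + 8×400 + 2×784 + 4×D = 5454 + 4D
ΔH = Σ(broken) − Σ(formed) = (5926 + 2D) − (5454 + 4D) = +472 − 2D
Setting this equal to −486 kJ gives 2D = 958, so D = 479 kJ/mol.

D(O–H) ≈ 479 kJ/mol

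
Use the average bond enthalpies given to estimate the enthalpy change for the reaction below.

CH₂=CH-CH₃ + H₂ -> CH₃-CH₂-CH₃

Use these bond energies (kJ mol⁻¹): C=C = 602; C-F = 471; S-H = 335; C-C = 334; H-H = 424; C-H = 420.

Bonds broken (reactants):
  C-C: 1 × 334 = 334
  C-H: 6 × 420 = 2520
  C=C: 1 × 602 = 602
  H-H: 1 × 424 = 424
  Σ(broken) = 3880 kJ
Bonds formed (products):
  C-C: 2 × 334 = 668
  C-H: 8 × 420 = 3360
  Σ(formed) = 4028 kJ
ΔH = Σ(broken) − Σ(formed) = 3880 − 4028 = −148 kJ

ΔH ≈ −148 kJ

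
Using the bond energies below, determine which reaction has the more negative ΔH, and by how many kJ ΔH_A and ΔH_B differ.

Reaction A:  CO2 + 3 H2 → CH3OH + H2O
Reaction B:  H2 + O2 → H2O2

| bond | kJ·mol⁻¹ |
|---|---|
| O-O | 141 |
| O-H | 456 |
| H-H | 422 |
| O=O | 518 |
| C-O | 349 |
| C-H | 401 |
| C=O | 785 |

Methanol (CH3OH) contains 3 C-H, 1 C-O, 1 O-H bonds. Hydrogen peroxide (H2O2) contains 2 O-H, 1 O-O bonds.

Reaction A:
  Bonds broken (reactants):
    C=O: 2 × 785 = 1570
    H-H: 3 × 422 = 1266
    Σ(broken) = 2836 kJ
  Bonds formed (products):
    C-H: 3 × 401 = 1203
    C-O: 1 × 349 = 349
    O-H: 3 × 456 = 1368
    Σ(formed) = 2920 kJ
  ΔH_A = 2836 − 2920 = −84 kJ
Reaction B:
  Bonds broken (reactants):
    H-H: 1 × 422 = 422
    O=O: 1 × 518 = 518
    Σ(broken) = 940 kJ
  Bonds formed (products):
    O-H: 2 × 456 = 912
    O-O: 1 × 141 = 141
    Σ(formed) = 1053 kJ
  ΔH_B = 940 − 1053 = −113 kJ
ΔH_A − ΔH_B = +29 kJ, so reaction B has the more negative ΔH; |ΔH_A − ΔH_B| = 29 kJ.

Reaction B, by 29 kJ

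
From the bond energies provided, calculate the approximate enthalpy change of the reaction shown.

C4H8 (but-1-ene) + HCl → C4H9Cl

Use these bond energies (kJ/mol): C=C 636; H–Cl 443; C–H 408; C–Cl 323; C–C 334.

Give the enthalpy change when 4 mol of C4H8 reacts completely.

ΔH = +56 kJ

Bonds broken (reactants):
  C–C: 2 × 334 = 668
  C–H: 8 × 408 = 3264
  C=C: 1 × 636 = 636
  H–Cl: 1 × 443 = 443
  Σ(broken) = 5011 kJ
Bonds formed (products):
  C–C: 3 × 334 = 1002
  C–Cl: 1 × 323 = 323
  C–H: 9 × 408 = 3672
  Σ(formed) = 4997 kJ
ΔH = Σ(broken) − Σ(formed) = 5011 − 4997 = +14 kJ
For 4× the reaction as written: 4 × (+14) = +56 kJ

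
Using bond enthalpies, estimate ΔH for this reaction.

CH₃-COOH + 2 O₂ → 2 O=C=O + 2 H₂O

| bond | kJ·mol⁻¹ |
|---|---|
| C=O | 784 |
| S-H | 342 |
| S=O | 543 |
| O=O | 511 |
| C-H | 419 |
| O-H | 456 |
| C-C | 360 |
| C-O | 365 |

ΔH ≈ −716 kJ

Bonds broken (reactants):
  C-C: 1 × 360 = 360
  C-H: 3 × 419 = 1257
  C-O: 1 × 365 = 365
  C=O: 1 × 784 = 784
  O-H: 1 × 456 = 456
  O=O: 2 × 511 = 1022
  Σ(broken) = 4244 kJ
Bonds formed (products):
  C=O: 4 × 784 = 3136
  O-H: 4 × 456 = 1824
  Σ(formed) = 4960 kJ
ΔH = Σ(broken) − Σ(formed) = 4244 − 4960 = −716 kJ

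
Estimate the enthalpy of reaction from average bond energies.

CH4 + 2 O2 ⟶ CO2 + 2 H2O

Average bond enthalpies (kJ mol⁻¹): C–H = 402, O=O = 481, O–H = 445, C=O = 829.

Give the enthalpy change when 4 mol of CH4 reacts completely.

ΔH = −3472 kJ

Bonds broken (reactants):
  C–H: 4 × 402 = 1608
  O=O: 2 × 481 = 962
  Σ(broken) = 2570 kJ
Bonds formed (products):
  C=O: 2 × 829 = 1658
  O–H: 4 × 445 = 1780
  Σ(formed) = 3438 kJ
ΔH = Σ(broken) − Σ(formed) = 2570 − 3438 = −868 kJ
For 4× the reaction as written: 4 × (−868) = −3472 kJ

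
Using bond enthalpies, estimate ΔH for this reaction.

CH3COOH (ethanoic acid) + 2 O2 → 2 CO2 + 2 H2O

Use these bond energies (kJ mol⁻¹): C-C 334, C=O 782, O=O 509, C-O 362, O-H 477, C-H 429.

ΔH ≈ −776 kJ

Bonds broken (reactants):
  C-C: 1 × 334 = 334
  C-H: 3 × 429 = 1287
  C-O: 1 × 362 = 362
  C=O: 1 × 782 = 782
  O-H: 1 × 477 = 477
  O=O: 2 × 509 = 1018
  Σ(broken) = 4260 kJ
Bonds formed (products):
  C=O: 4 × 782 = 3128
  O-H: 4 × 477 = 1908
  Σ(formed) = 5036 kJ
ΔH = Σ(broken) − Σ(formed) = 4260 − 5036 = −776 kJ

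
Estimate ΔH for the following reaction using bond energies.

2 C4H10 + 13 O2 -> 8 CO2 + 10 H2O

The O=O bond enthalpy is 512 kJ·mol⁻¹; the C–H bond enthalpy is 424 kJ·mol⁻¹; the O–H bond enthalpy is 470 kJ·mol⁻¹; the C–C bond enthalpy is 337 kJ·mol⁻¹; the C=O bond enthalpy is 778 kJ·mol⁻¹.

Bonds broken (reactants):
  C–C: 6 × 337 = 2022
  C–H: 20 × 424 = 8480
  O=O: 13 × 512 = 6656
  Σ(broken) = 17158 kJ
Bonds formed (products):
  C=O: 16 × 778 = 12448
  O–H: 20 × 470 = 9400
  Σ(formed) = 21848 kJ
ΔH = Σ(broken) − Σ(formed) = 17158 − 21848 = −4690 kJ

ΔH ≈ −4690 kJ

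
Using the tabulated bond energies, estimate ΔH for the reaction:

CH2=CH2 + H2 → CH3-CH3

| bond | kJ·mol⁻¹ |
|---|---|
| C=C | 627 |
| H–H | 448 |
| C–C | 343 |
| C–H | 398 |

ΔH ≈ −64 kJ

Bonds broken (reactants):
  C–H: 4 × 398 = 1592
  C=C: 1 × 627 = 627
  H–H: 1 × 448 = 448
  Σ(broken) = 2667 kJ
Bonds formed (products):
  C–C: 1 × 343 = 343
  C–H: 6 × 398 = 2388
  Σ(formed) = 2731 kJ
ΔH = Σ(broken) − Σ(formed) = 2667 − 2731 = −64 kJ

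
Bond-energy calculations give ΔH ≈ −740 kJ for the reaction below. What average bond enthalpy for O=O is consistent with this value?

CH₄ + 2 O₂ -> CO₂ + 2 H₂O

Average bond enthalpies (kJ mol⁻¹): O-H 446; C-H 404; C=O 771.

D(O=O) ≈ 485 kJ/mol

Let D be the O=O bond energy.
Σ(broken) = 4×404 + 2×D = 1616 + 2D
Σ(formed) = 2×771 + 4×446 = 3326
ΔH = Σ(broken) − Σ(formed) = (1616 + 2D) − (3326) = −1710 + 2D
Setting this equal to −740 kJ gives 2D = 970, so D = 485 kJ/mol.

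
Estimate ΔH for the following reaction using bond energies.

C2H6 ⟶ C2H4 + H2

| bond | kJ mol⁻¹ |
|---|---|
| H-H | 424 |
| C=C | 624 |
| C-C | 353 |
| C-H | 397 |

Bonds broken (reactants):
  C-C: 1 × 353 = 353
  C-H: 6 × 397 = 2382
  Σ(broken) = 2735 kJ
Bonds formed (products):
  C-H: 4 × 397 = 1588
  C=C: 1 × 624 = 624
  H-H: 1 × 424 = 424
  Σ(formed) = 2636 kJ
ΔH = Σ(broken) − Σ(formed) = 2735 − 2636 = +99 kJ

ΔH ≈ +99 kJ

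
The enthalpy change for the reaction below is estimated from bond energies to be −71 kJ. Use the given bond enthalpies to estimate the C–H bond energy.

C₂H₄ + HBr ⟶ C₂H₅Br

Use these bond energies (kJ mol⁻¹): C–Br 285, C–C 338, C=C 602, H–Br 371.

Let D be the C–H bond energy.
Σ(broken) = 4×D + 1×602 + 1×371 = 973 + 4D
Σ(formed) = 1×285 + 1×338 + 5×D = 623 + 5D
ΔH = Σ(broken) − Σ(formed) = (973 + 4D) − (623 + 5D) = +350 − D
Setting this equal to −71 kJ gives D = 421 kJ/mol.

D(C–H) ≈ 421 kJ/mol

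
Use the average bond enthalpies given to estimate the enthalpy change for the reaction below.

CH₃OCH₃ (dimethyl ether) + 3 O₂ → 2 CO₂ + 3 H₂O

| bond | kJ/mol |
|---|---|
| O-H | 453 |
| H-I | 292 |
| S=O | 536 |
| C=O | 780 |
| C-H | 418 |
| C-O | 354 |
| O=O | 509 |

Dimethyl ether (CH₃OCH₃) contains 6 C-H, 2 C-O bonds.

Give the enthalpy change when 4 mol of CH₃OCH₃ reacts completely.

ΔH = −4380 kJ

Bonds broken (reactants):
  C-H: 6 × 418 = 2508
  C-O: 2 × 354 = 708
  O=O: 3 × 509 = 1527
  Σ(broken) = 4743 kJ
Bonds formed (products):
  C=O: 4 × 780 = 3120
  O-H: 6 × 453 = 2718
  Σ(formed) = 5838 kJ
ΔH = Σ(broken) − Σ(formed) = 4743 − 5838 = −1095 kJ
For 4× the reaction as written: 4 × (−1095) = −4380 kJ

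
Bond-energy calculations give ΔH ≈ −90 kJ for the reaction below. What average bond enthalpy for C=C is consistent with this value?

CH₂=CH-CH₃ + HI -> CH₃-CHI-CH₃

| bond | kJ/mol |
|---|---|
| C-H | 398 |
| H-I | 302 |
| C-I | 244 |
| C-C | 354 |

D(C=C) ≈ 604 kJ/mol

Let D be the C=C bond energy.
Σ(broken) = 1×354 + 6×398 + 1×D + 1×302 = 3044 + D
Σ(formed) = 2×354 + 7×398 + 1×244 = 3738
ΔH = Σ(broken) − Σ(formed) = (3044 + D) − (3738) = −694 + D
Setting this equal to −90 kJ gives D = 604 kJ/mol.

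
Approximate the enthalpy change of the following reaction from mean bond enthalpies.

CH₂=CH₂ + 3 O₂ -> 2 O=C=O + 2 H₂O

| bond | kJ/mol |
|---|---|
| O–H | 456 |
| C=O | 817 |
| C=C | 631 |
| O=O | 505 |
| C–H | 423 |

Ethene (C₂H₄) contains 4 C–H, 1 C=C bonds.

ΔH ≈ −1254 kJ

Bonds broken (reactants):
  C–H: 4 × 423 = 1692
  C=C: 1 × 631 = 631
  O=O: 3 × 505 = 1515
  Σ(broken) = 3838 kJ
Bonds formed (products):
  C=O: 4 × 817 = 3268
  O–H: 4 × 456 = 1824
  Σ(formed) = 5092 kJ
ΔH = Σ(broken) − Σ(formed) = 3838 − 5092 = −1254 kJ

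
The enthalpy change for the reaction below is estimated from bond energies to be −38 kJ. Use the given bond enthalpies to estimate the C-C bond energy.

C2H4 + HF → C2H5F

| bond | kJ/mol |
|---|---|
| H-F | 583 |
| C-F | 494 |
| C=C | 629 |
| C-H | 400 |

D(C-C) ≈ 356 kJ/mol

Let D be the C-C bond energy.
Σ(broken) = 4×400 + 1×629 + 1×583 = 2812
Σ(formed) = 1×D + 1×494 + 5×400 = 2494 + D
ΔH = Σ(broken) − Σ(formed) = (2812) − (2494 + D) = +318 − D
Setting this equal to −38 kJ gives D = 356 kJ/mol.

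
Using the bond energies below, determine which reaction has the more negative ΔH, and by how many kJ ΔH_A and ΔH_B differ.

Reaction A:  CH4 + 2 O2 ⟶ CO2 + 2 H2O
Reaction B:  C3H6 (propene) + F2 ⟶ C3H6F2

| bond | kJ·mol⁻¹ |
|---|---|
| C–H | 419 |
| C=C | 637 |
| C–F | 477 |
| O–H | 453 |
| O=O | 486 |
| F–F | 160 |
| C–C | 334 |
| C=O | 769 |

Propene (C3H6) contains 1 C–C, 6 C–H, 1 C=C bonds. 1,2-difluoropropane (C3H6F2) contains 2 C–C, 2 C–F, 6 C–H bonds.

Reaction A:
  Bonds broken (reactants):
    C–H: 4 × 419 = 1676
    O=O: 2 × 486 = 972
    Σ(broken) = 2648 kJ
  Bonds formed (products):
    C=O: 2 × 769 = 1538
    O–H: 4 × 453 = 1812
    Σ(formed) = 3350 kJ
  ΔH_A = 2648 − 3350 = −702 kJ
Reaction B:
  Bonds broken (reactants):
    C–C: 1 × 334 = 334
    C–H: 6 × 419 = 2514
    C=C: 1 × 637 = 637
    F–F: 1 × 160 = 160
    Σ(broken) = 3645 kJ
  Bonds formed (products):
    C–C: 2 × 334 = 668
    C–F: 2 × 477 = 954
    C–H: 6 × 419 = 2514
    Σ(formed) = 4136 kJ
  ΔH_B = 3645 − 4136 = −491 kJ
ΔH_A − ΔH_B = −211 kJ, so reaction A has the more negative ΔH; |ΔH_A − ΔH_B| = 211 kJ.

Reaction A, by 211 kJ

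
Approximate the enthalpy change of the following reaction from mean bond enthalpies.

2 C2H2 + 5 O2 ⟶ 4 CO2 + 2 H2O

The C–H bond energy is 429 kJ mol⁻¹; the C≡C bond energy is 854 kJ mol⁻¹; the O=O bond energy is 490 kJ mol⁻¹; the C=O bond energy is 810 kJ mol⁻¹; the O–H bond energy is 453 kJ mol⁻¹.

ΔH ≈ −2418 kJ

Bonds broken (reactants):
  C≡C: 2 × 854 = 1708
  C–H: 4 × 429 = 1716
  O=O: 5 × 490 = 2450
  Σ(broken) = 5874 kJ
Bonds formed (products):
  C=O: 8 × 810 = 6480
  O–H: 4 × 453 = 1812
  Σ(formed) = 8292 kJ
ΔH = Σ(broken) − Σ(formed) = 5874 − 8292 = −2418 kJ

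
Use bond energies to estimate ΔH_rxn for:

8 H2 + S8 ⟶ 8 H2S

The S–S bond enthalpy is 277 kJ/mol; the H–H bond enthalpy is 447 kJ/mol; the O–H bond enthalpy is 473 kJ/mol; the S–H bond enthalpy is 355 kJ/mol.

Bonds broken (reactants):
  H–H: 8 × 447 = 3576
  S–S: 8 × 277 = 2216
  Σ(broken) = 5792 kJ
Bonds formed (products):
  S–H: 16 × 355 = 5680
  Σ(formed) = 5680 kJ
ΔH = Σ(broken) − Σ(formed) = 5792 − 5680 = +112 kJ

ΔH ≈ +112 kJ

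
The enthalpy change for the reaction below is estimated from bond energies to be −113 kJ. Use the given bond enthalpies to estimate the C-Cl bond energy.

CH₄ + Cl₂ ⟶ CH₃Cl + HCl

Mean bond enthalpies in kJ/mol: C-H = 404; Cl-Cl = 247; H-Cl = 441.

D(C-Cl) ≈ 323 kJ/mol

Let D be the C-Cl bond energy.
Σ(broken) = 4×404 + 1×247 = 1863
Σ(formed) = 1×D + 3×404 + 1×441 = 1653 + D
ΔH = Σ(broken) − Σ(formed) = (1863) − (1653 + D) = +210 − D
Setting this equal to −113 kJ gives D = 323 kJ/mol.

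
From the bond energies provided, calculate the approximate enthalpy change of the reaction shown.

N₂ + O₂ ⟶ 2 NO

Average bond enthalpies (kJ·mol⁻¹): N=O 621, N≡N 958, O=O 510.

ΔH ≈ +226 kJ

Bonds broken (reactants):
  N≡N: 1 × 958 = 958
  O=O: 1 × 510 = 510
  Σ(broken) = 1468 kJ
Bonds formed (products):
  N=O: 2 × 621 = 1242
  Σ(formed) = 1242 kJ
ΔH = Σ(broken) − Σ(formed) = 1468 − 1242 = +226 kJ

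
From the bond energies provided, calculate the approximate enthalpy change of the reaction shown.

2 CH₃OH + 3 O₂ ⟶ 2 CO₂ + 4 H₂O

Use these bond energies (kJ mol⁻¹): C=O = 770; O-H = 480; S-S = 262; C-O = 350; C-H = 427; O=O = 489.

ΔH ≈ −1231 kJ

Bonds broken (reactants):
  C-H: 6 × 427 = 2562
  C-O: 2 × 350 = 700
  O-H: 2 × 480 = 960
  O=O: 3 × 489 = 1467
  Σ(broken) = 5689 kJ
Bonds formed (products):
  C=O: 4 × 770 = 3080
  O-H: 8 × 480 = 3840
  Σ(formed) = 6920 kJ
ΔH = Σ(broken) − Σ(formed) = 5689 − 6920 = −1231 kJ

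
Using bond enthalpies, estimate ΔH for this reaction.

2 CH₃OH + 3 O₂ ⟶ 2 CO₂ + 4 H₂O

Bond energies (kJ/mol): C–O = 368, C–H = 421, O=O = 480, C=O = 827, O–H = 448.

Bonds broken (reactants):
  C–H: 6 × 421 = 2526
  C–O: 2 × 368 = 736
  O–H: 2 × 448 = 896
  O=O: 3 × 480 = 1440
  Σ(broken) = 5598 kJ
Bonds formed (products):
  C=O: 4 × 827 = 3308
  O–H: 8 × 448 = 3584
  Σ(formed) = 6892 kJ
ΔH = Σ(broken) − Σ(formed) = 5598 − 6892 = −1294 kJ

ΔH ≈ −1294 kJ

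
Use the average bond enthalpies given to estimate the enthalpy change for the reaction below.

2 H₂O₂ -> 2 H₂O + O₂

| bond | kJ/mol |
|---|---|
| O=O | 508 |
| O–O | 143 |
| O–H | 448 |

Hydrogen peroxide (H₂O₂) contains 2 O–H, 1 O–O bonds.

Bonds broken (reactants):
  O–H: 4 × 448 = 1792
  O–O: 2 × 143 = 286
  Σ(broken) = 2078 kJ
Bonds formed (products):
  O–H: 4 × 448 = 1792
  O=O: 1 × 508 = 508
  Σ(formed) = 2300 kJ
ΔH = Σ(broken) − Σ(formed) = 2078 − 2300 = −222 kJ

ΔH ≈ −222 kJ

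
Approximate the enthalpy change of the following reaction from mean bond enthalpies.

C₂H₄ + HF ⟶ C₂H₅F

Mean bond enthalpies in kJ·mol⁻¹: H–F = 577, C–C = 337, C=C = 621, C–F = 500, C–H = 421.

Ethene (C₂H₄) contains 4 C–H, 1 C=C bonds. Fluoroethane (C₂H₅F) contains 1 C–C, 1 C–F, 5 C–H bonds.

ΔH ≈ −60 kJ

Bonds broken (reactants):
  C–H: 4 × 421 = 1684
  C=C: 1 × 621 = 621
  H–F: 1 × 577 = 577
  Σ(broken) = 2882 kJ
Bonds formed (products):
  C–C: 1 × 337 = 337
  C–F: 1 × 500 = 500
  C–H: 5 × 421 = 2105
  Σ(formed) = 2942 kJ
ΔH = Σ(broken) − Σ(formed) = 2882 − 2942 = −60 kJ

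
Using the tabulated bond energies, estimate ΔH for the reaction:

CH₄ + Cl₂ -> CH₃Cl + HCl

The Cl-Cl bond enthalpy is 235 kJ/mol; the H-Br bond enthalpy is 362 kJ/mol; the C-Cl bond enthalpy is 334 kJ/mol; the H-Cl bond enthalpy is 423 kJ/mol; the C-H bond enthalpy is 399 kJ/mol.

Bonds broken (reactants):
  C-H: 4 × 399 = 1596
  Cl-Cl: 1 × 235 = 235
  Σ(broken) = 1831 kJ
Bonds formed (products):
  C-Cl: 1 × 334 = 334
  C-H: 3 × 399 = 1197
  H-Cl: 1 × 423 = 423
  Σ(formed) = 1954 kJ
ΔH = Σ(broken) − Σ(formed) = 1831 − 1954 = −123 kJ

ΔH ≈ −123 kJ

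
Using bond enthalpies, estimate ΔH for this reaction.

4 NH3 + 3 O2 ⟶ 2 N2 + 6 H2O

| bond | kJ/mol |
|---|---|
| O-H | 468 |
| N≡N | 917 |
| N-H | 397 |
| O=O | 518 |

Bonds broken (reactants):
  N-H: 12 × 397 = 4764
  O=O: 3 × 518 = 1554
  Σ(broken) = 6318 kJ
Bonds formed (products):
  N≡N: 2 × 917 = 1834
  O-H: 12 × 468 = 5616
  Σ(formed) = 7450 kJ
ΔH = Σ(broken) − Σ(formed) = 6318 − 7450 = −1132 kJ

ΔH ≈ −1132 kJ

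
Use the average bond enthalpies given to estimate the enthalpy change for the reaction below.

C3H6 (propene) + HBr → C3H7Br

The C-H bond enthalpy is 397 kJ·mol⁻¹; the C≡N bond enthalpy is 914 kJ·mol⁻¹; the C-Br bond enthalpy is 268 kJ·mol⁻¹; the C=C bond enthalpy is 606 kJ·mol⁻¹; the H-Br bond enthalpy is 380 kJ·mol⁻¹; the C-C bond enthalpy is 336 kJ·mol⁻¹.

Bonds broken (reactants):
  C-C: 1 × 336 = 336
  C-H: 6 × 397 = 2382
  C=C: 1 × 606 = 606
  H-Br: 1 × 380 = 380
  Σ(broken) = 3704 kJ
Bonds formed (products):
  C-Br: 1 × 268 = 268
  C-C: 2 × 336 = 672
  C-H: 7 × 397 = 2779
  Σ(formed) = 3719 kJ
ΔH = Σ(broken) − Σ(formed) = 3704 − 3719 = −15 kJ

ΔH ≈ −15 kJ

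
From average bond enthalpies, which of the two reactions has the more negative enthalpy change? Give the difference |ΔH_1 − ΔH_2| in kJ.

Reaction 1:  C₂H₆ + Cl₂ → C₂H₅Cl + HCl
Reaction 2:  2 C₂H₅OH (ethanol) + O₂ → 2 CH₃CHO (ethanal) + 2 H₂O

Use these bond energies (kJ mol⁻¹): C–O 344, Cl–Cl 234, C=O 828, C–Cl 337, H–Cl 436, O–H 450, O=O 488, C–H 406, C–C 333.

Reaction 2, by 435 kJ

Reaction 1:
  Bonds broken (reactants):
    C–C: 1 × 333 = 333
    C–H: 6 × 406 = 2436
    Cl–Cl: 1 × 234 = 234
    Σ(broken) = 3003 kJ
  Bonds formed (products):
    C–C: 1 × 333 = 333
    C–Cl: 1 × 337 = 337
    C–H: 5 × 406 = 2030
    H–Cl: 1 × 436 = 436
    Σ(formed) = 3136 kJ
  ΔH_1 = 3003 − 3136 = −133 kJ
Reaction 2:
  Bonds broken (reactants):
    C–C: 2 × 333 = 666
    C–H: 10 × 406 = 4060
    C–O: 2 × 344 = 688
    O–H: 2 × 450 = 900
    O=O: 1 × 488 = 488
    Σ(broken) = 6802 kJ
  Bonds formed (products):
    C–C: 2 × 333 = 666
    C–H: 8 × 406 = 3248
    C=O: 2 × 828 = 1656
    O–H: 4 × 450 = 1800
    Σ(formed) = 7370 kJ
  ΔH_2 = 6802 − 7370 = −568 kJ
ΔH_1 − ΔH_2 = +435 kJ, so reaction 2 has the more negative ΔH; |ΔH_1 − ΔH_2| = 435 kJ.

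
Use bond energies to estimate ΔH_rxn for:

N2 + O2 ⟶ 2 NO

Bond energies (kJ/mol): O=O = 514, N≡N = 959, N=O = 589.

ΔH ≈ +295 kJ

Bonds broken (reactants):
  N≡N: 1 × 959 = 959
  O=O: 1 × 514 = 514
  Σ(broken) = 1473 kJ
Bonds formed (products):
  N=O: 2 × 589 = 1178
  Σ(formed) = 1178 kJ
ΔH = Σ(broken) − Σ(formed) = 1473 − 1178 = +295 kJ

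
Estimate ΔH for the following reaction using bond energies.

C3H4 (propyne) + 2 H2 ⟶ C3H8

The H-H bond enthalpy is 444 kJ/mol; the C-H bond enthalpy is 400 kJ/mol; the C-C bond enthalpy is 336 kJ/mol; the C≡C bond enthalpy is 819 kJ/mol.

Bonds broken (reactants):
  C≡C: 1 × 819 = 819
  C-C: 1 × 336 = 336
  C-H: 4 × 400 = 1600
  H-H: 2 × 444 = 888
  Σ(broken) = 3643 kJ
Bonds formed (products):
  C-C: 2 × 336 = 672
  C-H: 8 × 400 = 3200
  Σ(formed) = 3872 kJ
ΔH = Σ(broken) − Σ(formed) = 3643 − 3872 = −229 kJ

ΔH ≈ −229 kJ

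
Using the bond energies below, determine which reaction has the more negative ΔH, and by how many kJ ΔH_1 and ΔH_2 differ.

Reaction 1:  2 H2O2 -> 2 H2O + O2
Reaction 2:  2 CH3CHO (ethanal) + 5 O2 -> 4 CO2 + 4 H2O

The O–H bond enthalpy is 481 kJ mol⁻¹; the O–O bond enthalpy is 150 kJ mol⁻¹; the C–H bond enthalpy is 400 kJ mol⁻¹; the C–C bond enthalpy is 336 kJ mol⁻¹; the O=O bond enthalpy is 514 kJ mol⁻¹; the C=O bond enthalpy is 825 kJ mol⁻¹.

Reaction 1:
  Bonds broken (reactants):
    O–H: 4 × 481 = 1924
    O–O: 2 × 150 = 300
    Σ(broken) = 2224 kJ
  Bonds formed (products):
    O–H: 4 × 481 = 1924
    O=O: 1 × 514 = 514
    Σ(formed) = 2438 kJ
  ΔH_1 = 2224 − 2438 = −214 kJ
Reaction 2:
  Bonds broken (reactants):
    C–C: 2 × 336 = 672
    C–H: 8 × 400 = 3200
    C=O: 2 × 825 = 1650
    O=O: 5 × 514 = 2570
    Σ(broken) = 8092 kJ
  Bonds formed (products):
    C=O: 8 × 825 = 6600
    O–H: 8 × 481 = 3848
    Σ(formed) = 10448 kJ
  ΔH_2 = 8092 − 10448 = −2356 kJ
ΔH_1 − ΔH_2 = +2142 kJ, so reaction 2 has the more negative ΔH; |ΔH_1 − ΔH_2| = 2142 kJ.

Reaction 2, by 2142 kJ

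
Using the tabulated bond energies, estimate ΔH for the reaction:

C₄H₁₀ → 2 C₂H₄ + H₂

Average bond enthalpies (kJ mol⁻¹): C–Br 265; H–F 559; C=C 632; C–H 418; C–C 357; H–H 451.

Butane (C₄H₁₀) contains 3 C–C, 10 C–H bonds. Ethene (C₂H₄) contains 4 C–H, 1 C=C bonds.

ΔH ≈ +192 kJ

Bonds broken (reactants):
  C–C: 3 × 357 = 1071
  C–H: 10 × 418 = 4180
  Σ(broken) = 5251 kJ
Bonds formed (products):
  C–H: 8 × 418 = 3344
  C=C: 2 × 632 = 1264
  H–H: 1 × 451 = 451
  Σ(formed) = 5059 kJ
ΔH = Σ(broken) − Σ(formed) = 5251 − 5059 = +192 kJ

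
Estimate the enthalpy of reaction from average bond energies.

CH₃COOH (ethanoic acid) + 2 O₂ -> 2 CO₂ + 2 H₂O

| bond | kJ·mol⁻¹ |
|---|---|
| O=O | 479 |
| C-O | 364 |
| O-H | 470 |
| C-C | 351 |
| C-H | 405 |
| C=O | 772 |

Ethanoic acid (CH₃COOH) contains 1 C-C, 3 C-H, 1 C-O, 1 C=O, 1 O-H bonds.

Bonds broken (reactants):
  C-C: 1 × 351 = 351
  C-H: 3 × 405 = 1215
  C-O: 1 × 364 = 364
  C=O: 1 × 772 = 772
  O-H: 1 × 470 = 470
  O=O: 2 × 479 = 958
  Σ(broken) = 4130 kJ
Bonds formed (products):
  C=O: 4 × 772 = 3088
  O-H: 4 × 470 = 1880
  Σ(formed) = 4968 kJ
ΔH = Σ(broken) − Σ(formed) = 4130 − 4968 = −838 kJ

ΔH ≈ −838 kJ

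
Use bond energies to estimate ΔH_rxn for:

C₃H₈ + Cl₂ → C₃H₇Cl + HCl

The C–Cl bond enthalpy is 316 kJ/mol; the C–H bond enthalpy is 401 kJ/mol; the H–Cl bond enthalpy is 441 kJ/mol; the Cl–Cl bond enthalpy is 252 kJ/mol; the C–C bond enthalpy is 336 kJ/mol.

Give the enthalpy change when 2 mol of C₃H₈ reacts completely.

ΔH = −208 kJ

Bonds broken (reactants):
  C–C: 2 × 336 = 672
  C–H: 8 × 401 = 3208
  Cl–Cl: 1 × 252 = 252
  Σ(broken) = 4132 kJ
Bonds formed (products):
  C–C: 2 × 336 = 672
  C–Cl: 1 × 316 = 316
  C–H: 7 × 401 = 2807
  H–Cl: 1 × 441 = 441
  Σ(formed) = 4236 kJ
ΔH = Σ(broken) − Σ(formed) = 4132 − 4236 = −104 kJ
For 2× the reaction as written: 2 × (−104) = −208 kJ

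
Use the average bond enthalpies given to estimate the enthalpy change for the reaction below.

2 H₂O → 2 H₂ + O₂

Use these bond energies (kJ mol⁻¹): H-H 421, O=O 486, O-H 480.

ΔH ≈ +592 kJ

Bonds broken (reactants):
  O-H: 4 × 480 = 1920
  Σ(broken) = 1920 kJ
Bonds formed (products):
  H-H: 2 × 421 = 842
  O=O: 1 × 486 = 486
  Σ(formed) = 1328 kJ
ΔH = Σ(broken) − Σ(formed) = 1920 − 1328 = +592 kJ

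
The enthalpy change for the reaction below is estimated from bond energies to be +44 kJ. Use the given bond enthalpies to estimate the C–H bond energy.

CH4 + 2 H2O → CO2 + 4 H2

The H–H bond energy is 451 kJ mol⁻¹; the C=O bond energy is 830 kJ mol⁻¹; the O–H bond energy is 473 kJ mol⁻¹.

D(C–H) ≈ 404 kJ/mol

Let D be the C–H bond energy.
Σ(broken) = 4×D + 4×473 = 1892 + 4D
Σ(formed) = 2×830 + 4×451 = 3464
ΔH = Σ(broken) − Σ(formed) = (1892 + 4D) − (3464) = −1572 + 4D
Setting this equal to +44 kJ gives 4D = 1616, so D = 404 kJ/mol.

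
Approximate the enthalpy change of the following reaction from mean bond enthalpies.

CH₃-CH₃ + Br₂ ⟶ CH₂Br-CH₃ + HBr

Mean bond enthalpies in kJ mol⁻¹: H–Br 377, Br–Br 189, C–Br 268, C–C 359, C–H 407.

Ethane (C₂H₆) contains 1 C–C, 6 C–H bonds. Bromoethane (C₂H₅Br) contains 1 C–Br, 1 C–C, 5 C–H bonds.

Bonds broken (reactants):
  Br–Br: 1 × 189 = 189
  C–C: 1 × 359 = 359
  C–H: 6 × 407 = 2442
  Σ(broken) = 2990 kJ
Bonds formed (products):
  C–Br: 1 × 268 = 268
  C–C: 1 × 359 = 359
  C–H: 5 × 407 = 2035
  H–Br: 1 × 377 = 377
  Σ(formed) = 3039 kJ
ΔH = Σ(broken) − Σ(formed) = 2990 − 3039 = −49 kJ

ΔH ≈ −49 kJ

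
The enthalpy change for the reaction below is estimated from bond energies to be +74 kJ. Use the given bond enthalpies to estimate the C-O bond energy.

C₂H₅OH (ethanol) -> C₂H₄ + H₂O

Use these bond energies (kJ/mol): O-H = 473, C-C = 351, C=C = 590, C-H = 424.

Let D be the C-O bond energy.
Σ(broken) = 1×351 + 5×424 + 1×D + 1×473 = 2944 + D
Σ(formed) = 4×424 + 1×590 + 2×473 = 3232
ΔH = Σ(broken) − Σ(formed) = (2944 + D) − (3232) = −288 + D
Setting this equal to +74 kJ gives D = 362 kJ/mol.

D(C-O) ≈ 362 kJ/mol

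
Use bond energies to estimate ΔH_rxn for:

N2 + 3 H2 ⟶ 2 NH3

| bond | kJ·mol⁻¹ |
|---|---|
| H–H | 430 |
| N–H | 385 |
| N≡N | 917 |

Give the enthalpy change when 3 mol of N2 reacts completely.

Bonds broken (reactants):
  H–H: 3 × 430 = 1290
  N≡N: 1 × 917 = 917
  Σ(broken) = 2207 kJ
Bonds formed (products):
  N–H: 6 × 385 = 2310
  Σ(formed) = 2310 kJ
ΔH = Σ(broken) − Σ(formed) = 2207 − 2310 = −103 kJ
For 3× the reaction as written: 3 × (−103) = −309 kJ

ΔH = −309 kJ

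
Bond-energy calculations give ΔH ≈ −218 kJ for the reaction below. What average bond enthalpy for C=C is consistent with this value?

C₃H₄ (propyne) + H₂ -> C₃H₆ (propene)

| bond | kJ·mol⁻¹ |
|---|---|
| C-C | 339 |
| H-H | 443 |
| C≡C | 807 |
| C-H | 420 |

Let D be the C=C bond energy.
Σ(broken) = 1×807 + 1×339 + 4×420 + 1×443 = 3269
Σ(formed) = 1×339 + 6×420 + 1×D = 2859 + D
ΔH = Σ(broken) − Σ(formed) = (3269) − (2859 + D) = +410 − D
Setting this equal to −218 kJ gives D = 628 kJ/mol.

D(C=C) ≈ 628 kJ/mol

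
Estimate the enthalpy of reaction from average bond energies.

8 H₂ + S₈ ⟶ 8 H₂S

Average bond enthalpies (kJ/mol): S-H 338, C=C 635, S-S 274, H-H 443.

Bonds broken (reactants):
  H-H: 8 × 443 = 3544
  S-S: 8 × 274 = 2192
  Σ(broken) = 5736 kJ
Bonds formed (products):
  S-H: 16 × 338 = 5408
  Σ(formed) = 5408 kJ
ΔH = Σ(broken) − Σ(formed) = 5736 − 5408 = +328 kJ

ΔH ≈ +328 kJ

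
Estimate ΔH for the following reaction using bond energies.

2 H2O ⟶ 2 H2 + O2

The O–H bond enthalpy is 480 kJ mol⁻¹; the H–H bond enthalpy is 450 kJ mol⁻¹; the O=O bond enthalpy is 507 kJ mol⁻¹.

ΔH ≈ +513 kJ

Bonds broken (reactants):
  O–H: 4 × 480 = 1920
  Σ(broken) = 1920 kJ
Bonds formed (products):
  H–H: 2 × 450 = 900
  O=O: 1 × 507 = 507
  Σ(formed) = 1407 kJ
ΔH = Σ(broken) − Σ(formed) = 1920 − 1407 = +513 kJ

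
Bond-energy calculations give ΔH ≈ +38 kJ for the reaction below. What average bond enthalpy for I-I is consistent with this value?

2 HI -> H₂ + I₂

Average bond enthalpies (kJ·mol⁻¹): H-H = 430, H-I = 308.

D(I-I) ≈ 148 kJ/mol

Let D be the I-I bond energy.
Σ(broken) = 2×308 = 616
Σ(formed) = 1×430 + 1×D = 430 + D
ΔH = Σ(broken) − Σ(formed) = (616) − (430 + D) = +186 − D
Setting this equal to +38 kJ gives D = 148 kJ/mol.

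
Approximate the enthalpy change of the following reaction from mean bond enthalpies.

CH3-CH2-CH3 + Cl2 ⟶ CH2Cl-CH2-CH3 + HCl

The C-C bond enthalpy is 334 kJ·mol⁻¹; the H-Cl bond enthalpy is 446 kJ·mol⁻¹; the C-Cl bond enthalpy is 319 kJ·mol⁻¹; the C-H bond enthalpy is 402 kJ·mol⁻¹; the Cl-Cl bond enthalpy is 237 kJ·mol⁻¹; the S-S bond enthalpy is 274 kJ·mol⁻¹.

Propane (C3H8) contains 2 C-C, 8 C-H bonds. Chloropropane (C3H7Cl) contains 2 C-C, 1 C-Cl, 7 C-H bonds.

Bonds broken (reactants):
  C-C: 2 × 334 = 668
  C-H: 8 × 402 = 3216
  Cl-Cl: 1 × 237 = 237
  Σ(broken) = 4121 kJ
Bonds formed (products):
  C-C: 2 × 334 = 668
  C-Cl: 1 × 319 = 319
  C-H: 7 × 402 = 2814
  H-Cl: 1 × 446 = 446
  Σ(formed) = 4247 kJ
ΔH = Σ(broken) − Σ(formed) = 4121 − 4247 = −126 kJ

ΔH ≈ −126 kJ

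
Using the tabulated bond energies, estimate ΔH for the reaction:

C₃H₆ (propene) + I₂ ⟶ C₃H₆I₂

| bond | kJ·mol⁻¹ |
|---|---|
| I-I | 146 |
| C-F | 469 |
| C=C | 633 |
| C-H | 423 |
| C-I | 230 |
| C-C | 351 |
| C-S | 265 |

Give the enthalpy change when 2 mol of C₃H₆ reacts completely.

Bonds broken (reactants):
  C-C: 1 × 351 = 351
  C-H: 6 × 423 = 2538
  C=C: 1 × 633 = 633
  I-I: 1 × 146 = 146
  Σ(broken) = 3668 kJ
Bonds formed (products):
  C-C: 2 × 351 = 702
  C-H: 6 × 423 = 2538
  C-I: 2 × 230 = 460
  Σ(formed) = 3700 kJ
ΔH = Σ(broken) − Σ(formed) = 3668 − 3700 = −32 kJ
For 2× the reaction as written: 2 × (−32) = −64 kJ

ΔH = −64 kJ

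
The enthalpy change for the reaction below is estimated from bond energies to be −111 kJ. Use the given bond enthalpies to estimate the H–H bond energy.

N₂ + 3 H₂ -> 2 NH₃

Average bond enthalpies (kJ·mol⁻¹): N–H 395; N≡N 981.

D(H–H) ≈ 426 kJ/mol

Let D be the H–H bond energy.
Σ(broken) = 3×D + 1×981 = 981 + 3D
Σ(formed) = 6×395 = 2370
ΔH = Σ(broken) − Σ(formed) = (981 + 3D) − (2370) = −1389 + 3D
Setting this equal to −111 kJ gives 3D = 1278, so D = 426 kJ/mol.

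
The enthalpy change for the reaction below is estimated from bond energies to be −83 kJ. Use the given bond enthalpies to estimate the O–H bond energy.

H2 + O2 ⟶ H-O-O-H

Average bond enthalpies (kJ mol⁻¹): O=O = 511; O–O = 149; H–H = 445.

Let D be the O–H bond energy.
Σ(broken) = 1×445 + 1×511 = 956
Σ(formed) = 2×D + 1×149 = 149 + 2D
ΔH = Σ(broken) − Σ(formed) = (956) − (149 + 2D) = +807 − 2D
Setting this equal to −83 kJ gives 2D = 890, so D = 445 kJ/mol.

D(O–H) ≈ 445 kJ/mol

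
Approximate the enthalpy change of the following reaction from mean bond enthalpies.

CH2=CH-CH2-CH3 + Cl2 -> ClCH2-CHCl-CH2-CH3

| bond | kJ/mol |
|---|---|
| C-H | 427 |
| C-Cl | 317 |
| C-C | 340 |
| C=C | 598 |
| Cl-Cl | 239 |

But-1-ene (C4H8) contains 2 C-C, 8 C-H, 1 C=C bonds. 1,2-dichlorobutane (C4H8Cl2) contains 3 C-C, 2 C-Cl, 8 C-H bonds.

ΔH ≈ −137 kJ

Bonds broken (reactants):
  C-C: 2 × 340 = 680
  C-H: 8 × 427 = 3416
  C=C: 1 × 598 = 598
  Cl-Cl: 1 × 239 = 239
  Σ(broken) = 4933 kJ
Bonds formed (products):
  C-C: 3 × 340 = 1020
  C-Cl: 2 × 317 = 634
  C-H: 8 × 427 = 3416
  Σ(formed) = 5070 kJ
ΔH = Σ(broken) − Σ(formed) = 4933 − 5070 = −137 kJ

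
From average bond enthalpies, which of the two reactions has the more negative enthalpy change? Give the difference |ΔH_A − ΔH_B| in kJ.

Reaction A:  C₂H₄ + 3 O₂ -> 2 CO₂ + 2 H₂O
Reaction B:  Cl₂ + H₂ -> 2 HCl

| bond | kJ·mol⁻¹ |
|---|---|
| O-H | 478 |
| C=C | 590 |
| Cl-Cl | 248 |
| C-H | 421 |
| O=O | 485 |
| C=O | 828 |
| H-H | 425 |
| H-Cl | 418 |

Reaction A, by 1332 kJ

Reaction A:
  Bonds broken (reactants):
    C-H: 4 × 421 = 1684
    C=C: 1 × 590 = 590
    O=O: 3 × 485 = 1455
    Σ(broken) = 3729 kJ
  Bonds formed (products):
    C=O: 4 × 828 = 3312
    O-H: 4 × 478 = 1912
    Σ(formed) = 5224 kJ
  ΔH_A = 3729 − 5224 = −1495 kJ
Reaction B:
  Bonds broken (reactants):
    Cl-Cl: 1 × 248 = 248
    H-H: 1 × 425 = 425
    Σ(broken) = 673 kJ
  Bonds formed (products):
    H-Cl: 2 × 418 = 836
    Σ(formed) = 836 kJ
  ΔH_B = 673 − 836 = −163 kJ
ΔH_A − ΔH_B = −1332 kJ, so reaction A has the more negative ΔH; |ΔH_A − ΔH_B| = 1332 kJ.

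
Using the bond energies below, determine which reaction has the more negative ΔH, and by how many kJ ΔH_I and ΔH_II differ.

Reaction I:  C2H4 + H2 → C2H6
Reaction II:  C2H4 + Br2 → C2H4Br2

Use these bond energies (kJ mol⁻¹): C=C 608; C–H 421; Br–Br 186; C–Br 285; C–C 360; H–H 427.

Reaction I, by 31 kJ

Reaction I:
  Bonds broken (reactants):
    C–H: 4 × 421 = 1684
    C=C: 1 × 608 = 608
    H–H: 1 × 427 = 427
    Σ(broken) = 2719 kJ
  Bonds formed (products):
    C–C: 1 × 360 = 360
    C–H: 6 × 421 = 2526
    Σ(formed) = 2886 kJ
  ΔH_I = 2719 − 2886 = −167 kJ
Reaction II:
  Bonds broken (reactants):
    Br–Br: 1 × 186 = 186
    C–H: 4 × 421 = 1684
    C=C: 1 × 608 = 608
    Σ(broken) = 2478 kJ
  Bonds formed (products):
    C–Br: 2 × 285 = 570
    C–C: 1 × 360 = 360
    C–H: 4 × 421 = 1684
    Σ(formed) = 2614 kJ
  ΔH_II = 2478 − 2614 = −136 kJ
ΔH_I − ΔH_II = −31 kJ, so reaction I has the more negative ΔH; |ΔH_I − ΔH_II| = 31 kJ.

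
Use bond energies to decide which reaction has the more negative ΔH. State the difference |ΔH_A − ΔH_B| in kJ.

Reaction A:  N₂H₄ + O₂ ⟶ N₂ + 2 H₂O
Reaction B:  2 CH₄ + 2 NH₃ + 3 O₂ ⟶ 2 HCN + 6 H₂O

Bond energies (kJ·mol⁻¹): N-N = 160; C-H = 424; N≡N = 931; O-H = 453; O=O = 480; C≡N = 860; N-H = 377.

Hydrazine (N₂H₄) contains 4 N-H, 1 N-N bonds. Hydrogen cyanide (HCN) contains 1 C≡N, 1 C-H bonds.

Reaction A:
  Bonds broken (reactants):
    N-H: 4 × 377 = 1508
    N-N: 1 × 160 = 160
    O=O: 1 × 480 = 480
    Σ(broken) = 2148 kJ
  Bonds formed (products):
    N≡N: 1 × 931 = 931
    O-H: 4 × 453 = 1812
    Σ(formed) = 2743 kJ
  ΔH_A = 2148 − 2743 = −595 kJ
Reaction B:
  Bonds broken (reactants):
    C-H: 8 × 424 = 3392
    N-H: 6 × 377 = 2262
    O=O: 3 × 480 = 1440
    Σ(broken) = 7094 kJ
  Bonds formed (products):
    C≡N: 2 × 860 = 1720
    C-H: 2 × 424 = 848
    O-H: 12 × 453 = 5436
    Σ(formed) = 8004 kJ
  ΔH_B = 7094 − 8004 = −910 kJ
ΔH_A − ΔH_B = +315 kJ, so reaction B has the more negative ΔH; |ΔH_A − ΔH_B| = 315 kJ.

Reaction B, by 315 kJ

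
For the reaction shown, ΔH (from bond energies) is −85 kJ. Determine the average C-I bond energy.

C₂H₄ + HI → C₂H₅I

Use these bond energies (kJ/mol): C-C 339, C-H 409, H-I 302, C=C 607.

Let D be the C-I bond energy.
Σ(broken) = 4×409 + 1×607 + 1×302 = 2545
Σ(formed) = 1×339 + 5×409 + 1×D = 2384 + D
ΔH = Σ(broken) − Σ(formed) = (2545) − (2384 + D) = +161 − D
Setting this equal to −85 kJ gives D = 246 kJ/mol.

D(C-I) ≈ 246 kJ/mol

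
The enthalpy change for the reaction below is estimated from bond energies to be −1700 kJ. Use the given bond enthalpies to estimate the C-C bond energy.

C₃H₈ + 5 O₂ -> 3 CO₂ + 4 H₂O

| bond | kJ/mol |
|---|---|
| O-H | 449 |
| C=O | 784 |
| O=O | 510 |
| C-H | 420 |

D(C-C) ≈ 343 kJ/mol

Let D be the C-C bond energy.
Σ(broken) = 2×D + 8×420 + 5×510 = 5910 + 2D
Σ(formed) = 6×784 + 8×449 = 8296
ΔH = Σ(broken) − Σ(formed) = (5910 + 2D) − (8296) = −2386 + 2D
Setting this equal to −1700 kJ gives 2D = 686, so D = 343 kJ/mol.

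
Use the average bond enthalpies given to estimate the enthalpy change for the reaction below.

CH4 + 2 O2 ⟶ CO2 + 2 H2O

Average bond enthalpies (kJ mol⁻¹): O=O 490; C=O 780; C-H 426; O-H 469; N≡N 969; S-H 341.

Bonds broken (reactants):
  C-H: 4 × 426 = 1704
  O=O: 2 × 490 = 980
  Σ(broken) = 2684 kJ
Bonds formed (products):
  C=O: 2 × 780 = 1560
  O-H: 4 × 469 = 1876
  Σ(formed) = 3436 kJ
ΔH = Σ(broken) − Σ(formed) = 2684 − 3436 = −752 kJ

ΔH ≈ −752 kJ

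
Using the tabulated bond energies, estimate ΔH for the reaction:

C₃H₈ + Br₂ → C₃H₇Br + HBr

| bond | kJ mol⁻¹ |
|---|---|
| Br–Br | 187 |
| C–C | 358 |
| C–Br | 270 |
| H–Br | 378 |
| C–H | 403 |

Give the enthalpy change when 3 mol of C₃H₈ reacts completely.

Bonds broken (reactants):
  Br–Br: 1 × 187 = 187
  C–C: 2 × 358 = 716
  C–H: 8 × 403 = 3224
  Σ(broken) = 4127 kJ
Bonds formed (products):
  C–Br: 1 × 270 = 270
  C–C: 2 × 358 = 716
  C–H: 7 × 403 = 2821
  H–Br: 1 × 378 = 378
  Σ(formed) = 4185 kJ
ΔH = Σ(broken) − Σ(formed) = 4127 − 4185 = −58 kJ
For 3× the reaction as written: 3 × (−58) = −174 kJ

ΔH = −174 kJ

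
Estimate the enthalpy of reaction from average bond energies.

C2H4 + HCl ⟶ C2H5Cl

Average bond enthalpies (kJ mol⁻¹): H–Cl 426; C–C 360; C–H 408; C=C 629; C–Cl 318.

Bonds broken (reactants):
  C–H: 4 × 408 = 1632
  C=C: 1 × 629 = 629
  H–Cl: 1 × 426 = 426
  Σ(broken) = 2687 kJ
Bonds formed (products):
  C–C: 1 × 360 = 360
  C–Cl: 1 × 318 = 318
  C–H: 5 × 408 = 2040
  Σ(formed) = 2718 kJ
ΔH = Σ(broken) − Σ(formed) = 2687 − 2718 = −31 kJ

ΔH ≈ −31 kJ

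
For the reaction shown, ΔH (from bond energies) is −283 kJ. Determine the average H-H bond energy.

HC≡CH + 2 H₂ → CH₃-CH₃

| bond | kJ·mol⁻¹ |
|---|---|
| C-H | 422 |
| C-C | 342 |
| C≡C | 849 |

D(H-H) ≈ 449 kJ/mol

Let D be the H-H bond energy.
Σ(broken) = 1×849 + 2×422 + 2×D = 1693 + 2D
Σ(formed) = 1×342 + 6×422 = 2874
ΔH = Σ(broken) − Σ(formed) = (1693 + 2D) − (2874) = −1181 + 2D
Setting this equal to −283 kJ gives 2D = 898, so D = 449 kJ/mol.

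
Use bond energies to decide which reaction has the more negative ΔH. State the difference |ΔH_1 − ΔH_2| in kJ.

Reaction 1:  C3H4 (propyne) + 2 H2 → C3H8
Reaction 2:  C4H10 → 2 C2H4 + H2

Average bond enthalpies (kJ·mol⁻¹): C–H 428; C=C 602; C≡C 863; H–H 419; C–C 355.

Reaction 1:
  Bonds broken (reactants):
    C≡C: 1 × 863 = 863
    C–C: 1 × 355 = 355
    C–H: 4 × 428 = 1712
    H–H: 2 × 419 = 838
    Σ(broken) = 3768 kJ
  Bonds formed (products):
    C–C: 2 × 355 = 710
    C–H: 8 × 428 = 3424
    Σ(formed) = 4134 kJ
  ΔH_1 = 3768 − 4134 = −366 kJ
Reaction 2:
  Bonds broken (reactants):
    C–C: 3 × 355 = 1065
    C–H: 10 × 428 = 4280
    Σ(broken) = 5345 kJ
  Bonds formed (products):
    C–H: 8 × 428 = 3424
    C=C: 2 × 602 = 1204
    H–H: 1 × 419 = 419
    Σ(formed) = 5047 kJ
  ΔH_2 = 5345 − 5047 = +298 kJ
ΔH_1 − ΔH_2 = −664 kJ, so reaction 1 has the more negative ΔH; |ΔH_1 − ΔH_2| = 664 kJ.

Reaction 1, by 664 kJ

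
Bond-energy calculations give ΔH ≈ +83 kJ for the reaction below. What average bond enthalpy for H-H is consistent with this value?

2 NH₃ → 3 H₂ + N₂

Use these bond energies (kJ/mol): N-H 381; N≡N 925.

D(H-H) ≈ 426 kJ/mol

Let D be the H-H bond energy.
Σ(broken) = 6×381 = 2286
Σ(formed) = 3×D + 1×925 = 925 + 3D
ΔH = Σ(broken) − Σ(formed) = (2286) − (925 + 3D) = +1361 − 3D
Setting this equal to +83 kJ gives 3D = 1278, so D = 426 kJ/mol.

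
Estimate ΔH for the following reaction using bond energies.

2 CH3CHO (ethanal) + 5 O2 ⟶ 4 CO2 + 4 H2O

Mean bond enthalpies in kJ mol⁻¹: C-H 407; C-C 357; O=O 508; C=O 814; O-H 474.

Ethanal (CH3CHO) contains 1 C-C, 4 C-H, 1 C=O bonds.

Bonds broken (reactants):
  C-C: 2 × 357 = 714
  C-H: 8 × 407 = 3256
  C=O: 2 × 814 = 1628
  O=O: 5 × 508 = 2540
  Σ(broken) = 8138 kJ
Bonds formed (products):
  C=O: 8 × 814 = 6512
  O-H: 8 × 474 = 3792
  Σ(formed) = 10304 kJ
ΔH = Σ(broken) − Σ(formed) = 8138 − 10304 = −2166 kJ

ΔH ≈ −2166 kJ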